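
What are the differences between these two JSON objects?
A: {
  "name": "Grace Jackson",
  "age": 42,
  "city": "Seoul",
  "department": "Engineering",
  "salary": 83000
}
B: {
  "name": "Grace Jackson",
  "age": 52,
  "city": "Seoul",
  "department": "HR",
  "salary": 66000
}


Comparing each field (in key order):
  name: same
  age: DIFFERENT
  city: same
  department: DIFFERENT
  salary: DIFFERENT
Differences:
  age: 42 -> 52
  department: Engineering -> HR
  salary: 83000 -> 66000

3 field(s) changed

3 changes: age, department, salary


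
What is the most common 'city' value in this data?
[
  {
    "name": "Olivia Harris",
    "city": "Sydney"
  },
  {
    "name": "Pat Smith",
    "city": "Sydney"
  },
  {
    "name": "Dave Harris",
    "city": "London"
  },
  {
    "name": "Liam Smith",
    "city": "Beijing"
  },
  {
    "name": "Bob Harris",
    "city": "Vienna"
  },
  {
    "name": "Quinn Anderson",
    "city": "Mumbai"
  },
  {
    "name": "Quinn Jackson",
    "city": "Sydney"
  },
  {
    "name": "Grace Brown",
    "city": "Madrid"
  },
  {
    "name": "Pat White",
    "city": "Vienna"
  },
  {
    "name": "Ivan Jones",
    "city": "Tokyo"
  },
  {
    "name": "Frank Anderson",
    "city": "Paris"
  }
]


Counting 'city' values across 11 records:

  Sydney: 3 ###
  Vienna: 2 ##
  London: 1 #
  Beijing: 1 #
  Mumbai: 1 #
  Madrid: 1 #
  Tokyo: 1 #
  Paris: 1 #

Most common: Sydney (3 times)

Sydney (3 times)


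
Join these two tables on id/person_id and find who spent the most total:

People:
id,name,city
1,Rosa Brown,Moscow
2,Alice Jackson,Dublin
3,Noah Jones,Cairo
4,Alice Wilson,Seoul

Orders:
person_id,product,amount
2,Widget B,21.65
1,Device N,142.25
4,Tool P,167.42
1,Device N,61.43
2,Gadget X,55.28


Join on: people.id = orders.person_id

Joined rows:
  Alice Jackson (Dublin) bought Widget B for $21.65
  Rosa Brown (Moscow) bought Device N for $142.25
  Alice Wilson (Seoul) bought Tool P for $167.42
  Rosa Brown (Moscow) bought Device N for $61.43
  Alice Jackson (Dublin) bought Gadget X for $55.28

Total per person:
  Rosa Brown: $203.68
  Alice Wilson: $167.42
  Alice Jackson: $76.93

Top spender: Rosa Brown ($203.68)

Rosa Brown ($203.68)


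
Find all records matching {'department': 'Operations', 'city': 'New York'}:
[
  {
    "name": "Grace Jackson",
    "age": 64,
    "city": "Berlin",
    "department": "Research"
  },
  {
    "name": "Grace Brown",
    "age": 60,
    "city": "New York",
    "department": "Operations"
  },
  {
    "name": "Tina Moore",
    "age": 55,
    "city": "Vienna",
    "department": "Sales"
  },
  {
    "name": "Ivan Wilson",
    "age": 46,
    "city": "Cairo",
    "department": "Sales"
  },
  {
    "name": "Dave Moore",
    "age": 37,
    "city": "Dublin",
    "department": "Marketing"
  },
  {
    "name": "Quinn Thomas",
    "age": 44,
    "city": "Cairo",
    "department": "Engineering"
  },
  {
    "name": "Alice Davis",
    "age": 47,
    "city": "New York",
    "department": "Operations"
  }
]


Search criteria: {'department': 'Operations', 'city': 'New York'}

Checking 7 records:
  Grace Jackson: {department: Research, city: Berlin}
  Grace Brown: {department: Operations, city: New York} <-- MATCH
  Tina Moore: {department: Sales, city: Vienna}
  Ivan Wilson: {department: Sales, city: Cairo}
  Dave Moore: {department: Marketing, city: Dublin}
  Quinn Thomas: {department: Engineering, city: Cairo}
  Alice Davis: {department: Operations, city: New York} <-- MATCH

Matches: ["Grace Brown", "Alice Davis"]

["Grace Brown", "Alice Davis"]


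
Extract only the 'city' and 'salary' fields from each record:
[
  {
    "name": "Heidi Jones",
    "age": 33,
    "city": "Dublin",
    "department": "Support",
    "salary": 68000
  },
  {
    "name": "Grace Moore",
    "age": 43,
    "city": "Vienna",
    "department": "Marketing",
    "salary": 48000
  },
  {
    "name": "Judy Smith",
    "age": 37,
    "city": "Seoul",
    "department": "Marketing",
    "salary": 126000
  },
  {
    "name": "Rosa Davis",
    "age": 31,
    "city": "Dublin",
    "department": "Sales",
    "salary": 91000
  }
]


Original: 4 records with fields: name, age, city, department, salary
Keep: ['city', 'salary']
Drop: ['name', 'age', 'department']
Result: 4 records, 2 fields each

[
  {
    "city": "Dublin",
    "salary": 68000
  },
  {
    "city": "Vienna",
    "salary": 48000
  },
  {
    "city": "Seoul",
    "salary": 126000
  },
  {
    "city": "Dublin",
    "salary": 91000
  }
]


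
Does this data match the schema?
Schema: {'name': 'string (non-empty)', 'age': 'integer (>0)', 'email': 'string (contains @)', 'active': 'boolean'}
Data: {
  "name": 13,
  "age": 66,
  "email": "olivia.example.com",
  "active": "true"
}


Validating each field against schema:
  name: FAIL (13 is not a string)
  age: OK (positive integer)
  email: FAIL ("olivia.example.com" does not contain @)
  active: FAIL ("true" is not a boolean)

Result: INVALID (3 errors: name, email, active)

INVALID (3 errors: name, email, active)


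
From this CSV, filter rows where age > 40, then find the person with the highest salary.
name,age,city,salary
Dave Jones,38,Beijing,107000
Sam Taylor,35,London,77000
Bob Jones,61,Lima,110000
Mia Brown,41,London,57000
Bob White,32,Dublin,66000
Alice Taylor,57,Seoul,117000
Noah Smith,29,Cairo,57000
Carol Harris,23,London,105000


Filter: age > 40
Sort by: salary (descending)

Filtered records (3):
  Alice Taylor, age 57, salary $117000
  Bob Jones, age 61, salary $110000
  Mia Brown, age 41, salary $57000

Highest salary: Alice Taylor ($117000)

Alice Taylor


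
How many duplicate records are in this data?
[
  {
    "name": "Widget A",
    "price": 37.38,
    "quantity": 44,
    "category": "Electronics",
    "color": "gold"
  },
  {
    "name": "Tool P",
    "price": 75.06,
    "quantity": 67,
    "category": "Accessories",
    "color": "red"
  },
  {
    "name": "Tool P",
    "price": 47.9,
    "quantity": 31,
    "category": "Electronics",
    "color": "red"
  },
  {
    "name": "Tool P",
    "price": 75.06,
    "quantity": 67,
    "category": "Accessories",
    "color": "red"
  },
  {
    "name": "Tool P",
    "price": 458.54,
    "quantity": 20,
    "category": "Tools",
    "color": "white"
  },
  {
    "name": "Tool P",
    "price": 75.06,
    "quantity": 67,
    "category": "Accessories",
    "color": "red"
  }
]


Checking 6 records for duplicates:

  Row 1: Widget A ($37.38, qty 44)
  Row 2: Tool P ($75.06, qty 67)
  Row 3: Tool P ($47.9, qty 31)
  Row 4: Tool P ($75.06, qty 67) <-- DUPLICATE
  Row 5: Tool P ($458.54, qty 20)
  Row 6: Tool P ($75.06, qty 67) <-- DUPLICATE

Duplicates found: 2
Unique records: 4

2 duplicates, 4 unique


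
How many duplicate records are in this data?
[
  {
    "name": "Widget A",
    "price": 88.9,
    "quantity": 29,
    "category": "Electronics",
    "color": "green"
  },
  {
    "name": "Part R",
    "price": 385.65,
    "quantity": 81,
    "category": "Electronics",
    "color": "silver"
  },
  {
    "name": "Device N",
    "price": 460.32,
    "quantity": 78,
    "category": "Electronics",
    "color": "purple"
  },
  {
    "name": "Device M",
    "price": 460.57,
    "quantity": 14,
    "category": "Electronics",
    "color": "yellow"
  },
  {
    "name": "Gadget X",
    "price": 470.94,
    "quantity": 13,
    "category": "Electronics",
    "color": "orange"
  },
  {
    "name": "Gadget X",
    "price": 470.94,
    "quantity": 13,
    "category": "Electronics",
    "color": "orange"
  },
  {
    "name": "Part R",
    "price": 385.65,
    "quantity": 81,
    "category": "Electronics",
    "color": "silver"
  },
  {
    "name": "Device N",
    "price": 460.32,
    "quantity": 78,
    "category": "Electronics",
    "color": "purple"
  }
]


Checking 8 records for duplicates:

  Row 1: Widget A ($88.9, qty 29)
  Row 2: Part R ($385.65, qty 81)
  Row 3: Device N ($460.32, qty 78)
  Row 4: Device M ($460.57, qty 14)
  Row 5: Gadget X ($470.94, qty 13)
  Row 6: Gadget X ($470.94, qty 13) <-- DUPLICATE
  Row 7: Part R ($385.65, qty 81) <-- DUPLICATE
  Row 8: Device N ($460.32, qty 78) <-- DUPLICATE

Duplicates found: 3
Unique records: 5

3 duplicates, 5 unique


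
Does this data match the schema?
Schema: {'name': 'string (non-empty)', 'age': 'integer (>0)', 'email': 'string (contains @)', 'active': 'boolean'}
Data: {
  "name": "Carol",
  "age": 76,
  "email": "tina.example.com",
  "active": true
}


Validating each field against schema:
  name: OK (non-empty string)
  age: OK (positive integer)
  email: FAIL ("tina.example.com" does not contain @)
  active: OK (boolean)

Result: INVALID (1 error: email)

INVALID (1 error: email)


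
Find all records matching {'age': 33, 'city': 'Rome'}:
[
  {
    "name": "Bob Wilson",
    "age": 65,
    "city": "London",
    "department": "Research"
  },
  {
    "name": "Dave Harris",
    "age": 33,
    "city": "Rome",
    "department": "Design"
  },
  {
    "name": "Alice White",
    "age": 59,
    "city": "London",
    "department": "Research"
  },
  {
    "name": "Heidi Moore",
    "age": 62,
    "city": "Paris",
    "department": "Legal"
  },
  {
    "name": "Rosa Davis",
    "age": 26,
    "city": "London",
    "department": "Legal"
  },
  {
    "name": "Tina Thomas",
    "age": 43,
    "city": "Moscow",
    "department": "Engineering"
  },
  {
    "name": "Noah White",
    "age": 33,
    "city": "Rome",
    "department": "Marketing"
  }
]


Search criteria: {'age': 33, 'city': 'Rome'}

Checking 7 records:
  Bob Wilson: {age: 65, city: London}
  Dave Harris: {age: 33, city: Rome} <-- MATCH
  Alice White: {age: 59, city: London}
  Heidi Moore: {age: 62, city: Paris}
  Rosa Davis: {age: 26, city: London}
  Tina Thomas: {age: 43, city: Moscow}
  Noah White: {age: 33, city: Rome} <-- MATCH

Matches: ["Dave Harris", "Noah White"]

["Dave Harris", "Noah White"]


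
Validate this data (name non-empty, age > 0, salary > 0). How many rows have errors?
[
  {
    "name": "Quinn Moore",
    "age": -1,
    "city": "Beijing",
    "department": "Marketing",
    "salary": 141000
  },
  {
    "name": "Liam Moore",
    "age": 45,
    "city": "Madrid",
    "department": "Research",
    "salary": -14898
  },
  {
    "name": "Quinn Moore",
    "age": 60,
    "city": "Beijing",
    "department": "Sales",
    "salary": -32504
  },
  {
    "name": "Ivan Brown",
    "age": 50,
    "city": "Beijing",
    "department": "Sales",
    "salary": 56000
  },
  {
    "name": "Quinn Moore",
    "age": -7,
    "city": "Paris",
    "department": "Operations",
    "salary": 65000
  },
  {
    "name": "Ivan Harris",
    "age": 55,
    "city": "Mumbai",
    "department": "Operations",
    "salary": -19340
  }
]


Validating 6 records:
Rules: name non-empty, age > 0, salary > 0

  Row 1 (Quinn Moore): negative age: -1
  Row 2 (Liam Moore): negative salary: -14898
  Row 3 (Quinn Moore): negative salary: -32504
  Row 4 (Ivan Brown): OK
  Row 5 (Quinn Moore): negative age: -7
  Row 6 (Ivan Harris): negative salary: -19340

Total errors: 5

5 errors


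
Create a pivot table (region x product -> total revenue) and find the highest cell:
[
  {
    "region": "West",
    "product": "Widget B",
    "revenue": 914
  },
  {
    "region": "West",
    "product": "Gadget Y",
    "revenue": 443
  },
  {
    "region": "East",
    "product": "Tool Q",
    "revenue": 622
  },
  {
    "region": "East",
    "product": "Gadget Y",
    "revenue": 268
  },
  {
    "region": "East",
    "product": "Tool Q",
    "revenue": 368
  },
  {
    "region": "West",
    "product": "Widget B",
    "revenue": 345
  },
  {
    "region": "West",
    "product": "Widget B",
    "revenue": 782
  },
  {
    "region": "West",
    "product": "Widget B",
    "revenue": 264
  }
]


Pivot: region (rows) x product (columns) -> total revenue

     Gadget Y      Tool Q        Widget B    
East           268           990             0  
West           443             0          2305  

Highest: West / Widget B = $2305

West / Widget B = $2305


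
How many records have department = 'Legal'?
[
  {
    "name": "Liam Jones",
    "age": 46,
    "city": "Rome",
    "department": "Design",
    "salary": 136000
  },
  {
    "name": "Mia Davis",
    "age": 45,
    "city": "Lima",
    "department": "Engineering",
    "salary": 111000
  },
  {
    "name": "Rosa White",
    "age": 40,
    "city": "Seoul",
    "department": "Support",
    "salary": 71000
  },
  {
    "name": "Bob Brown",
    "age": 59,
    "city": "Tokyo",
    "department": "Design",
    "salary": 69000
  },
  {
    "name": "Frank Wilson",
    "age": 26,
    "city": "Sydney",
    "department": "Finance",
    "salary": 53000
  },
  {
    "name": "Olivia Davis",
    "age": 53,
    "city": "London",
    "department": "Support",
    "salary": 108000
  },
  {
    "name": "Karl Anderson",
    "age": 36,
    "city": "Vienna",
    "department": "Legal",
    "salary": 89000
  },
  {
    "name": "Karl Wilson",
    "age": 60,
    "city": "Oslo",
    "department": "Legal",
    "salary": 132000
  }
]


Data: 8 records
Condition: department = 'Legal'

Checking each record:
  Liam Jones: Design
  Mia Davis: Engineering
  Rosa White: Support
  Bob Brown: Design
  Frank Wilson: Finance
  Olivia Davis: Support
  Karl Anderson: Legal MATCH
  Karl Wilson: Legal MATCH

Count: 2

2


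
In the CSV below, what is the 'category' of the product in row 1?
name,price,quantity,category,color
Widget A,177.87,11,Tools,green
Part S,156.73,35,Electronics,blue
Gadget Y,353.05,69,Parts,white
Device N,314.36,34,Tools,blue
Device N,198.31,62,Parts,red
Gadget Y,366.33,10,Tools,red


Query: Row 1 ('Widget A'), column 'category'
Value: Tools

Tools


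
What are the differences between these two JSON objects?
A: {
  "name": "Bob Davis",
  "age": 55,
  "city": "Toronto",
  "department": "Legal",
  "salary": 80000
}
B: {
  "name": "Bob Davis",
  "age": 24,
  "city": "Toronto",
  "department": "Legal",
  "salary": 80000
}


Comparing each field (in key order):
  name: same
  age: DIFFERENT
  city: same
  department: same
  salary: same
Differences:
  age: 55 -> 24

1 field(s) changed

1 change: age


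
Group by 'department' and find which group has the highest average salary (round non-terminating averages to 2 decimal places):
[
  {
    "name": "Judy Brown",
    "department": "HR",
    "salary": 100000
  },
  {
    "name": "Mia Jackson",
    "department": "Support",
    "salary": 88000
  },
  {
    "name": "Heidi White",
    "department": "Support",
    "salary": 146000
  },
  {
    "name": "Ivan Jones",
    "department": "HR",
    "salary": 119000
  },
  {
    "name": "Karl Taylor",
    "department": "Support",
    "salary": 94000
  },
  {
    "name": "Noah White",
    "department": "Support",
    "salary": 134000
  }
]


Group by: department

Groups:
  HR: 2 people, avg salary = 219000/2 = $109500
  Support: 4 people, avg salary = 462000/4 = $115500

Highest average salary: Support ($115500)

Support ($115500)


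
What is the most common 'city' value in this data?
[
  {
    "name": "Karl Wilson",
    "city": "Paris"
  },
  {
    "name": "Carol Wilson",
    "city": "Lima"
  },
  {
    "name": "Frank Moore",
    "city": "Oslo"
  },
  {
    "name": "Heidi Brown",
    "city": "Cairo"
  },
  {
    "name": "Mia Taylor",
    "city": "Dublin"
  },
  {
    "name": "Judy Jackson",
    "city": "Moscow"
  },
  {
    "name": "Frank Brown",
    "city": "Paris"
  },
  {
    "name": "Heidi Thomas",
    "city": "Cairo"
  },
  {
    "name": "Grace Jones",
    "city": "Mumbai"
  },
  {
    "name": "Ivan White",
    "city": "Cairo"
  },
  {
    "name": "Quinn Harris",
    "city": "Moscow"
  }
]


Counting 'city' values across 11 records:

  Cairo: 3 ###
  Paris: 2 ##
  Moscow: 2 ##
  Lima: 1 #
  Oslo: 1 #
  Dublin: 1 #
  Mumbai: 1 #

Most common: Cairo (3 times)

Cairo (3 times)


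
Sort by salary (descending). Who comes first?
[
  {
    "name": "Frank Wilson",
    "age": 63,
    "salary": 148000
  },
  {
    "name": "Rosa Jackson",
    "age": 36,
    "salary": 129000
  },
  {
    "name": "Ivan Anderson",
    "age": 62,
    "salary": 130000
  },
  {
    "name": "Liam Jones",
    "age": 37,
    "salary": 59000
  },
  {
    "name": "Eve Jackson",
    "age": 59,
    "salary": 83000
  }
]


Sort by: salary (descending)

Sorted order:
  1. Frank Wilson (salary = 148000)
  2. Ivan Anderson (salary = 130000)
  3. Rosa Jackson (salary = 129000)
  4. Eve Jackson (salary = 83000)
  5. Liam Jones (salary = 59000)

First: Frank Wilson

Frank Wilson


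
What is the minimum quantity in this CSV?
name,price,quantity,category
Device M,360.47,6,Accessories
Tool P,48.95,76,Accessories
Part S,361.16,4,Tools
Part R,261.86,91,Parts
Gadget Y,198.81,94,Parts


Computing minimum quantity:
Values: [6, 76, 4, 91, 94]
Min = 4

4


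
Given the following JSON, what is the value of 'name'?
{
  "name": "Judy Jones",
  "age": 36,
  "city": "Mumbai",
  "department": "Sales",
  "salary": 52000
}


Looking up field 'name'
Value: Judy Jones

Judy Jones


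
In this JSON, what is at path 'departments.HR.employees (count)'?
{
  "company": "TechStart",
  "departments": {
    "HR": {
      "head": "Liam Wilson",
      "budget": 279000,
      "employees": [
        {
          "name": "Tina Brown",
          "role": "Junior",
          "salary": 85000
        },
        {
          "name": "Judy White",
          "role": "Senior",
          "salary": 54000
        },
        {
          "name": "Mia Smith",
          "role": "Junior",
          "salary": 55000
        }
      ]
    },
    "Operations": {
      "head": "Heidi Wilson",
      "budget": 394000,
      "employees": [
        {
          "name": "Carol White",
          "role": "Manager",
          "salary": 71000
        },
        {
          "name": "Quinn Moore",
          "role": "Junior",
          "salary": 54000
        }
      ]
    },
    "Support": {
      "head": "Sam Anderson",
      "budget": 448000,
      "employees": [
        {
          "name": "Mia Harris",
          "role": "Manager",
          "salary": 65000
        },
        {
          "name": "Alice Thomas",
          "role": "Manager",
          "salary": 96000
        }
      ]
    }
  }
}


Path: departments.HR.employees (count)

Navigate:
  -> departments
  -> HR
  -> employees (array, length 3)

3


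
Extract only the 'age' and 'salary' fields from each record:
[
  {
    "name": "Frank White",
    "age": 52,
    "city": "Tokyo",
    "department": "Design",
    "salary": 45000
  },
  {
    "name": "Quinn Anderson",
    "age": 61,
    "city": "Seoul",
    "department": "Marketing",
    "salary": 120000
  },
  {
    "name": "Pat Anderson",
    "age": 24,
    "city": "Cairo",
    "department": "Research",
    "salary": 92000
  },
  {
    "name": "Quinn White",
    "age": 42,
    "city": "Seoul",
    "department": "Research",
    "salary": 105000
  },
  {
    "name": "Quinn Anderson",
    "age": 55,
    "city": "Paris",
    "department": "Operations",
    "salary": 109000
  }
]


Original: 5 records with fields: name, age, city, department, salary
Keep: ['age', 'salary']
Drop: ['name', 'city', 'department']
Result: 5 records, 2 fields each

[
  {
    "age": 52,
    "salary": 45000
  },
  {
    "age": 61,
    "salary": 120000
  },
  {
    "age": 24,
    "salary": 92000
  },
  {
    "age": 42,
    "salary": 105000
  },
  {
    "age": 55,
    "salary": 109000
  }
]


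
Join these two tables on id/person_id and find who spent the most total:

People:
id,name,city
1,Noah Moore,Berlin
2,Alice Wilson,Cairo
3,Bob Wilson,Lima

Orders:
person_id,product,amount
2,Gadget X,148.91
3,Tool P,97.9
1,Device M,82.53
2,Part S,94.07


Join on: people.id = orders.person_id

Joined rows:
  Alice Wilson (Cairo) bought Gadget X for $148.91
  Bob Wilson (Lima) bought Tool P for $97.9
  Noah Moore (Berlin) bought Device M for $82.53
  Alice Wilson (Cairo) bought Part S for $94.07

Total per person:
  Alice Wilson: $242.98
  Bob Wilson: $97.90
  Noah Moore: $82.53

Top spender: Alice Wilson ($242.98)

Alice Wilson ($242.98)


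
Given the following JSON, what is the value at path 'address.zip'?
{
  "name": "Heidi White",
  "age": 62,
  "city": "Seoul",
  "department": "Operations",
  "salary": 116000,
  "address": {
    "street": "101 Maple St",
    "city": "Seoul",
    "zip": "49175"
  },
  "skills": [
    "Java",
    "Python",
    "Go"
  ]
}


Query: address.zip
Path: address -> zip
Value: 49175

49175


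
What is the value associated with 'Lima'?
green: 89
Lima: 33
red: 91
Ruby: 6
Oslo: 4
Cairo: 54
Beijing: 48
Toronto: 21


Looking up key 'Lima'
Value: 33

33


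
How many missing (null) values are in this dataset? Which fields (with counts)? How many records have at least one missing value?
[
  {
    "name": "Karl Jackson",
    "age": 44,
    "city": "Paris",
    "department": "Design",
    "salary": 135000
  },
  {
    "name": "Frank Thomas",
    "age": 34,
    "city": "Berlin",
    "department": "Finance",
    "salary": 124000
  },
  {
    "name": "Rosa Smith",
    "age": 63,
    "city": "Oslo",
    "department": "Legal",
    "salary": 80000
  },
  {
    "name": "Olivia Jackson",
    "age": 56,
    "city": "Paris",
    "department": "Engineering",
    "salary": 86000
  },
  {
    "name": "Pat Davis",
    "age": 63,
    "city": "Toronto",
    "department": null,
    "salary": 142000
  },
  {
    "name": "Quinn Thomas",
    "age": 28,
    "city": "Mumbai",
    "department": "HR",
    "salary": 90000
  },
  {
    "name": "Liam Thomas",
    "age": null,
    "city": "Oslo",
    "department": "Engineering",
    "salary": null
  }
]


Checking for missing (null) values in 7 records:

  Karl Jackson: complete
  Frank Thomas: complete
  Rosa Smith: complete
  Olivia Jackson: complete
  Pat Davis: department
  Quinn Thomas: complete
  Liam Thomas: age, salary

Per field:
  name: 0 missing
  age: 1 missing
  city: 0 missing
  department: 1 missing
  salary: 1 missing

Total missing values: 3
Records with any missing: 2

3 missing values (age: 1, department: 1, salary: 1); 2 incomplete records


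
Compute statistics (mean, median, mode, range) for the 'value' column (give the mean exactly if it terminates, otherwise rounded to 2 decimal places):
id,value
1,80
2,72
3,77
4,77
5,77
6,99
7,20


Data: [80, 72, 77, 77, 77, 99, 20]
Count: 7
Sum: 502
Mean: 502/7 ≈ 71.71 (rounded to 2 decimal places)
Sorted: [20, 72, 77, 77, 77, 80, 99]
Median: 77.0
Mode: 77 (3 times)
Range: 99 - 20 = 79
Min: 20, Max: 99

mean≈71.71, median=77.0, mode=77, range=79


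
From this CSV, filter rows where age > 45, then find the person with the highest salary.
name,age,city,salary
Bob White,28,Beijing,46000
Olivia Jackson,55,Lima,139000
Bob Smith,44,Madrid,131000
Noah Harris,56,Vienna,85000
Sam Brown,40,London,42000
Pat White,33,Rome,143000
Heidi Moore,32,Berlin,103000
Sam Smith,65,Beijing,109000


Filter: age > 45
Sort by: salary (descending)

Filtered records (3):
  Olivia Jackson, age 55, salary $139000
  Sam Smith, age 65, salary $109000
  Noah Harris, age 56, salary $85000

Highest salary: Olivia Jackson ($139000)

Olivia Jackson


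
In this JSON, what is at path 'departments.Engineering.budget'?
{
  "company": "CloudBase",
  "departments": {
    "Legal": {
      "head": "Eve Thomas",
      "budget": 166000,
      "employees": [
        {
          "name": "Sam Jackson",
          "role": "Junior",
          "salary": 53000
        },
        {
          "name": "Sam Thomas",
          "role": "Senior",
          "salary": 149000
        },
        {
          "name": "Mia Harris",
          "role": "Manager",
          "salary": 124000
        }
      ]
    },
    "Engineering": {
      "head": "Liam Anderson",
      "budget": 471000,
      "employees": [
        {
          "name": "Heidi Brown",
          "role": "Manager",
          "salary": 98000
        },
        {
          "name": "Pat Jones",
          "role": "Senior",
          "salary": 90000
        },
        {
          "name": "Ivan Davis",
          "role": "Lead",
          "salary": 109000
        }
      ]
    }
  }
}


Path: departments.Engineering.budget

Navigate:
  -> departments
  -> Engineering
  -> budget = 471000

471000


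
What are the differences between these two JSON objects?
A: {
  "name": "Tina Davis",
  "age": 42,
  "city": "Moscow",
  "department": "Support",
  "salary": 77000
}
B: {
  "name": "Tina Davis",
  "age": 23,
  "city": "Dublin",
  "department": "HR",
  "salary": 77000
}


Comparing each field (in key order):
  name: same
  age: DIFFERENT
  city: DIFFERENT
  department: DIFFERENT
  salary: same
Differences:
  age: 42 -> 23
  city: Moscow -> Dublin
  department: Support -> HR

3 field(s) changed

3 changes: age, city, department


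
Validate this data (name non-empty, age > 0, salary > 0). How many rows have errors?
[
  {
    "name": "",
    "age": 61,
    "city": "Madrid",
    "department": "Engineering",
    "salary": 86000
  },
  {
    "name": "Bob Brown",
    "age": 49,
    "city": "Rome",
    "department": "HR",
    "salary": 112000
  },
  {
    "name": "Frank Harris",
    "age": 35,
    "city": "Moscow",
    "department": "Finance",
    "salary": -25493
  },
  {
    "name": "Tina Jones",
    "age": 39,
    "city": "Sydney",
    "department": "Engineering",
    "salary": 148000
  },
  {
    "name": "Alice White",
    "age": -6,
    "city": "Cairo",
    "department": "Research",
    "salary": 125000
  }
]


Validating 5 records:
Rules: name non-empty, age > 0, salary > 0

  Row 1 (???): empty name
  Row 2 (Bob Brown): OK
  Row 3 (Frank Harris): negative salary: -25493
  Row 4 (Tina Jones): OK
  Row 5 (Alice White): negative age: -6

Total errors: 3

3 errors


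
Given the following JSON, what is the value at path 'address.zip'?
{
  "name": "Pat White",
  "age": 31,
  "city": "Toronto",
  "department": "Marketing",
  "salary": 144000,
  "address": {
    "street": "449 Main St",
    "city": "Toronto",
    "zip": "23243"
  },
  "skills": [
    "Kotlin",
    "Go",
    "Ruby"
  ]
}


Query: address.zip
Path: address -> zip
Value: 23243

23243


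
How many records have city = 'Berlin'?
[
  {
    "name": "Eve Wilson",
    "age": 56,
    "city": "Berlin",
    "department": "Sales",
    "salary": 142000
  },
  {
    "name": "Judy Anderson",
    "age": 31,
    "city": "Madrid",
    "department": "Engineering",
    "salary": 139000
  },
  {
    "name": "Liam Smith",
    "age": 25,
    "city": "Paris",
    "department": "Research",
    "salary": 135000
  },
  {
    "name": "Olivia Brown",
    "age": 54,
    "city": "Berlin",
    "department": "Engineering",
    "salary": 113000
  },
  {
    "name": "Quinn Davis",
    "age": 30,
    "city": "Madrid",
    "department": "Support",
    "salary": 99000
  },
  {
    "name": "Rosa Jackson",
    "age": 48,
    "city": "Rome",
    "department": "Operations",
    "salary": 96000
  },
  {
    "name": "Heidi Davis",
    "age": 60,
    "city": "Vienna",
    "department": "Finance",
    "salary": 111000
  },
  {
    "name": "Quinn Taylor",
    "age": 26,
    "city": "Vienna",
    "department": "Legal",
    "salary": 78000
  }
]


Data: 8 records
Condition: city = 'Berlin'

Checking each record:
  Eve Wilson: Berlin MATCH
  Judy Anderson: Madrid
  Liam Smith: Paris
  Olivia Brown: Berlin MATCH
  Quinn Davis: Madrid
  Rosa Jackson: Rome
  Heidi Davis: Vienna
  Quinn Taylor: Vienna

Count: 2

2


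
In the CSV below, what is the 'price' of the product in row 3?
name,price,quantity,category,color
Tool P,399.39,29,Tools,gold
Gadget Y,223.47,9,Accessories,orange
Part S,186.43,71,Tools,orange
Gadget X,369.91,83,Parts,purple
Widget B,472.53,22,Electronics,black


Query: Row 3 ('Part S'), column 'price'
Value: 186.43

186.43


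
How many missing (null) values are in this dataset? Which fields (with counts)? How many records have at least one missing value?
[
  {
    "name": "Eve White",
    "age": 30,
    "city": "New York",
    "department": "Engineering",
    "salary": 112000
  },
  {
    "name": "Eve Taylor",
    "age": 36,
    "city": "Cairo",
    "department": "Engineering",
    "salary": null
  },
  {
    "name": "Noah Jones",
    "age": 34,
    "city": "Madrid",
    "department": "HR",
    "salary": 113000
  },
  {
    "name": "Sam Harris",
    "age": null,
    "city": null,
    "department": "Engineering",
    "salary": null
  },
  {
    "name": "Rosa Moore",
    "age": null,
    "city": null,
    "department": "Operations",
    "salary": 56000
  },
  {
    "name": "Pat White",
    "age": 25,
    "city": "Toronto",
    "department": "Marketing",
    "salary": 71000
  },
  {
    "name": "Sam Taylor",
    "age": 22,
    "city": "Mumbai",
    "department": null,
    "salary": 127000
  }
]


Checking for missing (null) values in 7 records:

  Eve White: complete
  Eve Taylor: salary
  Noah Jones: complete
  Sam Harris: age, city, salary
  Rosa Moore: age, city
  Pat White: complete
  Sam Taylor: department

Per field:
  name: 0 missing
  age: 2 missing
  city: 2 missing
  department: 1 missing
  salary: 2 missing

Total missing values: 7
Records with any missing: 4

7 missing values (age: 2, city: 2, department: 1, salary: 2); 4 incomplete records


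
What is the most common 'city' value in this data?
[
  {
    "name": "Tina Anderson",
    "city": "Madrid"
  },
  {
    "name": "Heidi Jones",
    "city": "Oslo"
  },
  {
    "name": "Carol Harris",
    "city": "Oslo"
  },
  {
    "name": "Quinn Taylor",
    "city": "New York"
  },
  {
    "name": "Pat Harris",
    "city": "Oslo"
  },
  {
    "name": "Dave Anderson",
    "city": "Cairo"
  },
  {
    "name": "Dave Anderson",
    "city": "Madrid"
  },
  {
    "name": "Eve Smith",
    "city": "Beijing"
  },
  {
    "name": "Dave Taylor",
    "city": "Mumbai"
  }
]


Counting 'city' values across 9 records:

  Oslo: 3 ###
  Madrid: 2 ##
  New York: 1 #
  Cairo: 1 #
  Beijing: 1 #
  Mumbai: 1 #

Most common: Oslo (3 times)

Oslo (3 times)


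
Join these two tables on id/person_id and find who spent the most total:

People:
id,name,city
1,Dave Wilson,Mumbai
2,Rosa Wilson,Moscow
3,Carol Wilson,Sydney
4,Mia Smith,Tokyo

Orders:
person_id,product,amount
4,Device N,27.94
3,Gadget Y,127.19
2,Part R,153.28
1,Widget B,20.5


Join on: people.id = orders.person_id

Joined rows:
  Mia Smith (Tokyo) bought Device N for $27.94
  Carol Wilson (Sydney) bought Gadget Y for $127.19
  Rosa Wilson (Moscow) bought Part R for $153.28
  Dave Wilson (Mumbai) bought Widget B for $20.5

Total per person:
  Rosa Wilson: $153.28
  Carol Wilson: $127.19
  Mia Smith: $27.94
  Dave Wilson: $20.50

Top spender: Rosa Wilson ($153.28)

Rosa Wilson ($153.28)


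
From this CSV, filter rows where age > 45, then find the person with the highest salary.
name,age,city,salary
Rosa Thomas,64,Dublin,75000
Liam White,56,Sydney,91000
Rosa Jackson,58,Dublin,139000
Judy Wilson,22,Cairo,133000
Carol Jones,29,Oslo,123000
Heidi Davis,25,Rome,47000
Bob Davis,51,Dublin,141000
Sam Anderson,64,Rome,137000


Filter: age > 45
Sort by: salary (descending)

Filtered records (5):
  Bob Davis, age 51, salary $141000
  Rosa Jackson, age 58, salary $139000
  Sam Anderson, age 64, salary $137000
  Liam White, age 56, salary $91000
  Rosa Thomas, age 64, salary $75000

Highest salary: Bob Davis ($141000)

Bob Davis


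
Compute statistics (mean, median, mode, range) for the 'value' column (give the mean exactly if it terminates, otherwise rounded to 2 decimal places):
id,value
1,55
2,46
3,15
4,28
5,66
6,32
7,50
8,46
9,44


Data: [55, 46, 15, 28, 66, 32, 50, 46, 44]
Count: 9
Sum: 382
Mean: 382/9 ≈ 42.44 (rounded to 2 decimal places)
Sorted: [15, 28, 32, 44, 46, 46, 50, 55, 66]
Median: 46.0
Mode: 46 (2 times)
Range: 66 - 15 = 51
Min: 15, Max: 66

mean≈42.44, median=46.0, mode=46, range=51


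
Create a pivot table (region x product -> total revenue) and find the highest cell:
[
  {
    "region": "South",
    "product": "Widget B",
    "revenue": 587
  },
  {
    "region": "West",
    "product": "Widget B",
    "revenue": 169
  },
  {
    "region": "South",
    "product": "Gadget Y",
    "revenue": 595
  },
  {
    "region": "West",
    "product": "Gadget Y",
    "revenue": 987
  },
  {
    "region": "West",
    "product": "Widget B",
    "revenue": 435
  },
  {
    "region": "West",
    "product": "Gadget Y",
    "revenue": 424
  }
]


Pivot: region (rows) x product (columns) -> total revenue

     Gadget Y      Widget B    
South          595           587  
West          1411           604  

Highest: West / Gadget Y = $1411

West / Gadget Y = $1411


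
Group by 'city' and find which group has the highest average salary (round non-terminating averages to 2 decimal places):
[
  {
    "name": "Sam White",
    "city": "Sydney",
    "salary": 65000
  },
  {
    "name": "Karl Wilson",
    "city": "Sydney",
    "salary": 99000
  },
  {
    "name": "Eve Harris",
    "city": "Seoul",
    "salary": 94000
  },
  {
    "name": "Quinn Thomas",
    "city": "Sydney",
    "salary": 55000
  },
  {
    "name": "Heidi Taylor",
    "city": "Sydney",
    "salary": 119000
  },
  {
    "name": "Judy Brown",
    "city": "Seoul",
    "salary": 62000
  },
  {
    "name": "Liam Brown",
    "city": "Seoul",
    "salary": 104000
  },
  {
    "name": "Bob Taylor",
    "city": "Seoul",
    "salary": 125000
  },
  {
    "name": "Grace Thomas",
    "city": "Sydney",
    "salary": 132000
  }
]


Group by: city

Groups:
  Seoul: 4 people, avg salary = 385000/4 = $96250
  Sydney: 5 people, avg salary = 470000/5 = $94000

Highest average salary: Seoul ($96250)

Seoul ($96250)


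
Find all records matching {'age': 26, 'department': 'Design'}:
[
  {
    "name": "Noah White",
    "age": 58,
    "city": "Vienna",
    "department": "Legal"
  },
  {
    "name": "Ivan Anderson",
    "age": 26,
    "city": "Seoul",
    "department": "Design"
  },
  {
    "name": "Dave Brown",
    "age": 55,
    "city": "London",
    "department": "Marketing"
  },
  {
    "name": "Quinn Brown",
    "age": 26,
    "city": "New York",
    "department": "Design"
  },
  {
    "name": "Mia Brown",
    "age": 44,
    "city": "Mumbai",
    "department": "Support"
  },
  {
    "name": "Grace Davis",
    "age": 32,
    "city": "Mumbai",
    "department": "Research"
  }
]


Search criteria: {'age': 26, 'department': 'Design'}

Checking 6 records:
  Noah White: {age: 58, department: Legal}
  Ivan Anderson: {age: 26, department: Design} <-- MATCH
  Dave Brown: {age: 55, department: Marketing}
  Quinn Brown: {age: 26, department: Design} <-- MATCH
  Mia Brown: {age: 44, department: Support}
  Grace Davis: {age: 32, department: Research}

Matches: ["Ivan Anderson", "Quinn Brown"]

["Ivan Anderson", "Quinn Brown"]


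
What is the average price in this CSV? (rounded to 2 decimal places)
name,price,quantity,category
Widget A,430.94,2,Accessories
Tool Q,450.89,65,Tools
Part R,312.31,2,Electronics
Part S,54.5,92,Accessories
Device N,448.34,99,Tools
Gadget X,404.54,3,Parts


Computing average price:
Values: [430.94, 450.89, 312.31, 54.5, 448.34, 404.54]
Sum = 2101.52
Count = 6
Average = 2101.52/6 ≈ 350.25 (rounded to 2 decimal places)

350.25


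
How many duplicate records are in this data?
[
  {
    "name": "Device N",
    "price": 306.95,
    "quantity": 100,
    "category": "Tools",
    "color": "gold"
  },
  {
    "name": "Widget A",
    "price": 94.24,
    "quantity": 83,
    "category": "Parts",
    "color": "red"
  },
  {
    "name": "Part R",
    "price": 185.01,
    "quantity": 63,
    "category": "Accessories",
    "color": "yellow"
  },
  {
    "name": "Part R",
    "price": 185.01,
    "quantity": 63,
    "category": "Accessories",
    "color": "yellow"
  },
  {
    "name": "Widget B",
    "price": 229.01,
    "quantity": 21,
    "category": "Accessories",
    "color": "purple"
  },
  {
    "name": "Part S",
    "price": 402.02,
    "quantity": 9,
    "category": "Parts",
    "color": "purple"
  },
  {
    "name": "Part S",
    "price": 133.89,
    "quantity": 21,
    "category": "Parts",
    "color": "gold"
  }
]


Checking 7 records for duplicates:

  Row 1: Device N ($306.95, qty 100)
  Row 2: Widget A ($94.24, qty 83)
  Row 3: Part R ($185.01, qty 63)
  Row 4: Part R ($185.01, qty 63) <-- DUPLICATE
  Row 5: Widget B ($229.01, qty 21)
  Row 6: Part S ($402.02, qty 9)
  Row 7: Part S ($133.89, qty 21)

Duplicates found: 1
Unique records: 6

1 duplicates, 6 unique


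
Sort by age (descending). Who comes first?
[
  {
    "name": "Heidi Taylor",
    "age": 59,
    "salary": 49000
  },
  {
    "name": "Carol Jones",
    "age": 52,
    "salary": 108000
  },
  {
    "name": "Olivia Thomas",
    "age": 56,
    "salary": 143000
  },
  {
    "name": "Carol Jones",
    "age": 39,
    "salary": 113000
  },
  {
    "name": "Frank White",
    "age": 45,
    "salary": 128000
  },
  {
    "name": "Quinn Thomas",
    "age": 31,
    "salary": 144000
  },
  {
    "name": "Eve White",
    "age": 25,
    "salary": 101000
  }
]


Sort by: age (descending)

Sorted order:
  1. Heidi Taylor (age = 59)
  2. Olivia Thomas (age = 56)
  3. Carol Jones (age = 52)
  4. Frank White (age = 45)
  5. Carol Jones (age = 39)
  6. Quinn Thomas (age = 31)
  7. Eve White (age = 25)

First: Heidi Taylor

Heidi Taylor


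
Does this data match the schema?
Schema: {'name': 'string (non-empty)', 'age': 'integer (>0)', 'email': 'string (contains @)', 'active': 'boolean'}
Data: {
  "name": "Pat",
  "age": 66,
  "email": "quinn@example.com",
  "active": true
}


Validating each field against schema:
  name: OK (non-empty string)
  age: OK (positive integer)
  email: OK (string with @)
  active: OK (boolean)

Result: VALID

VALID


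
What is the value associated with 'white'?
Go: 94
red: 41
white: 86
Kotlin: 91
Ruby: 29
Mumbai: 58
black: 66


Looking up key 'white'
Value: 86

86


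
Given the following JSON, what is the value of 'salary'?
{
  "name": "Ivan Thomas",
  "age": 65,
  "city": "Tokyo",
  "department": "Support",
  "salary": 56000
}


Looking up field 'salary'
Value: 56000

56000


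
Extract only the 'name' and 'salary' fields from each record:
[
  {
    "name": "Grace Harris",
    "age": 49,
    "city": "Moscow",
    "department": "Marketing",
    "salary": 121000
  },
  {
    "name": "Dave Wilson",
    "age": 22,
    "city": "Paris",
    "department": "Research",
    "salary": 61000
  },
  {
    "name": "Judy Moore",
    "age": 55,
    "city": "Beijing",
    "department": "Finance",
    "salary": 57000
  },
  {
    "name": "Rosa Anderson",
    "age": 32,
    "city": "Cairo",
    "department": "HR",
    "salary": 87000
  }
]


Original: 4 records with fields: name, age, city, department, salary
Keep: ['name', 'salary']
Drop: ['age', 'city', 'department']
Result: 4 records, 2 fields each

[
  {
    "name": "Grace Harris",
    "salary": 121000
  },
  {
    "name": "Dave Wilson",
    "salary": 61000
  },
  {
    "name": "Judy Moore",
    "salary": 57000
  },
  {
    "name": "Rosa Anderson",
    "salary": 87000
  }
]


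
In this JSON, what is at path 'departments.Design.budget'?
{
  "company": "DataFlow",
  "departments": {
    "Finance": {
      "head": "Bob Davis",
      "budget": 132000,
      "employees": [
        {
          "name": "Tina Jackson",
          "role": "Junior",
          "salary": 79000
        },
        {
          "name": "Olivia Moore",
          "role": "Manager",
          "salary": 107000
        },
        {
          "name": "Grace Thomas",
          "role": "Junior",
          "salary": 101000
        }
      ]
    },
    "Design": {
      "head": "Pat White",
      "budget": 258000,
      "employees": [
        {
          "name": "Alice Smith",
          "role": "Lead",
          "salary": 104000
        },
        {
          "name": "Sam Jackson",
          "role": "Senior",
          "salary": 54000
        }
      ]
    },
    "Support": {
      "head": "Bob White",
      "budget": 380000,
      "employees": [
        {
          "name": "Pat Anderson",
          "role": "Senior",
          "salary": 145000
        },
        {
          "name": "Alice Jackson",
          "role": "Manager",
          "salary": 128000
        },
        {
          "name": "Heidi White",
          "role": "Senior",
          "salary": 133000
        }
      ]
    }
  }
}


Path: departments.Design.budget

Navigate:
  -> departments
  -> Design
  -> budget = 258000

258000


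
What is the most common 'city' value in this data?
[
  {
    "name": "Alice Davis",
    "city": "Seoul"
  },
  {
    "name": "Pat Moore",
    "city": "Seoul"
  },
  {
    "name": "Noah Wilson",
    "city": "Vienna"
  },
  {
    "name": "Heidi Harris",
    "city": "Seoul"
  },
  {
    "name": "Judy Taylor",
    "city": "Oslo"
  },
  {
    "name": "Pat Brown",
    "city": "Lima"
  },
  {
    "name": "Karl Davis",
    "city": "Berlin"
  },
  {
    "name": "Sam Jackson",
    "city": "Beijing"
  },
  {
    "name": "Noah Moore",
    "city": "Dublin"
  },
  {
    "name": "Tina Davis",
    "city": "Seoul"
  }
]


Counting 'city' values across 10 records:

  Seoul: 4 ####
  Vienna: 1 #
  Oslo: 1 #
  Lima: 1 #
  Berlin: 1 #
  Beijing: 1 #
  Dublin: 1 #

Most common: Seoul (4 times)

Seoul (4 times)
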